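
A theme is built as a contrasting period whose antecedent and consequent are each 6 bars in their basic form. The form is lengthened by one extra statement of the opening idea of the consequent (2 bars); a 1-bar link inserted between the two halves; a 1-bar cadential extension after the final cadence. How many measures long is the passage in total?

16 measures

Basic contrasting period: 6 + 6 = 12 bars.
12 (basic form) + 2 (extra statement) + 1 (link) + 1 (cadential extension) = 16.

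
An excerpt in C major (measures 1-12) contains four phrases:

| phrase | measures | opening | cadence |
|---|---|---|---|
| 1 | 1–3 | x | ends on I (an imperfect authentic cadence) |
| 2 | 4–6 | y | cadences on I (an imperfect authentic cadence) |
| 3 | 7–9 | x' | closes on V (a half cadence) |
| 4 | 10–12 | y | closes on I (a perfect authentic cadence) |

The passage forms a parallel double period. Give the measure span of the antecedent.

measures 1–6

In a double period the first pair of phrases (ending imperfect authentic cadence) is the large antecedent and the second pair (ending perfect authentic cadence) is the large consequent; the antecedent is measures 1–6.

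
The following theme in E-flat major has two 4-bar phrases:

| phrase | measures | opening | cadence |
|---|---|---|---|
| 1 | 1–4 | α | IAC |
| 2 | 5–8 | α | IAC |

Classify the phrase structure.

Both phrases have the same opening (α) and the same cadence (imperfect authentic cadence): the second is a restatement, not a consequent, so this is a repeated phrase rather than a period.

repeated phrase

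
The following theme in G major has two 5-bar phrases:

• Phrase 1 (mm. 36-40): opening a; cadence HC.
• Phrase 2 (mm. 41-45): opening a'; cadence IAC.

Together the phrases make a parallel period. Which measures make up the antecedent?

The phrase ending with the weaker cadence (half cadence) is the antecedent; the one ending more conclusively (imperfect authentic cadence) is the consequent. The antecedent is measures 36–40.

measures 36–40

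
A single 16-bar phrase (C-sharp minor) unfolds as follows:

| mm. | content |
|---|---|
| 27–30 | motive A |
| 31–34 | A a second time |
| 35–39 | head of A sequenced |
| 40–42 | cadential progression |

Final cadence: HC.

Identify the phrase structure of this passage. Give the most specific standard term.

sentence

Basic idea (mm. 27–30) + its repetition (measures 31–34) form the presentation; fragmentation and cadence (bars 35-42) form the continuation — the 16-bar whole is a sentence.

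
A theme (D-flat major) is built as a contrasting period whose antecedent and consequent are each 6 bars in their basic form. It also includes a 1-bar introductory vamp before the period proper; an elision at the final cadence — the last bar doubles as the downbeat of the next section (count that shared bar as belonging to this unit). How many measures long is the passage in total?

Basic contrasting period: 6 + 6 = 12 bars.
12 (basic form) + 1 (introduction) = 13.
The elision shares a bar with the next section but does not change this unit's count.

13 measures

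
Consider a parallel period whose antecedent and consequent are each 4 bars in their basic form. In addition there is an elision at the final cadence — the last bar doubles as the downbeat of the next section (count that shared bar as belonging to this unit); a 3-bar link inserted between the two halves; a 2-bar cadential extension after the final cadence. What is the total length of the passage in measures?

13 measures

Basic parallel period: 4 + 4 = 8 bars.
8 (basic form) + 3 (link) + 2 (cadential extension) = 13.
The elision shares a bar with the next section but does not change this unit's count.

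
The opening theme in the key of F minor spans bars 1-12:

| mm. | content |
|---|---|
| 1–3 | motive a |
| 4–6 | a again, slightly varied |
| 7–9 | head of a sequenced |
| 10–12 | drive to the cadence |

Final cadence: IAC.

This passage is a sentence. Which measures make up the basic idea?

measures 1–3

The presentation of a sentence is the basic idea (mm. 1–3) plus its repetition (mm. 4–6); the basic idea is therefore measures 1–3.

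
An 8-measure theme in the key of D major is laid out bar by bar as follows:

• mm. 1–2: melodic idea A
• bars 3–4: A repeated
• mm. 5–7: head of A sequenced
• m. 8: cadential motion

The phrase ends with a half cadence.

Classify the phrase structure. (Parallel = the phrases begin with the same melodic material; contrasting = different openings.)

sentence

Basic idea (mm. 1–2) + its repetition (measures 3–4) form the presentation; fragmentation and cadence (mm. 5–8) form the continuation — the 8-bar whole is a sentence.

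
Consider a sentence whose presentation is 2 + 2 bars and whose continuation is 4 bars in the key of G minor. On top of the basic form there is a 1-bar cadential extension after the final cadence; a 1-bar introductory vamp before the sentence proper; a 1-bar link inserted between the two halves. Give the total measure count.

Basic sentence: 2 + 2 + 4 = 8 bars.
8 (basic form) + 1 (cadential extension) + 1 (introduction) + 1 (link) = 11.

11 measures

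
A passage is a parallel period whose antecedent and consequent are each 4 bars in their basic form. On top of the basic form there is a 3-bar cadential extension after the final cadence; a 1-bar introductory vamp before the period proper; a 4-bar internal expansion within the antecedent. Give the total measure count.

16 measures

Basic parallel period: 4 + 4 = 8 bars.
8 (basic form) + 3 (cadential extension) + 1 (introduction) + 4 (internal expansion) = 16.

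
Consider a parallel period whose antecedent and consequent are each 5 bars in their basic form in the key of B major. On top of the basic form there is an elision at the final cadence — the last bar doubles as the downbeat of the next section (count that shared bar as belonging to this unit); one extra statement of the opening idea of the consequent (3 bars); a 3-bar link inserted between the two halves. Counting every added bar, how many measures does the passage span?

16 measures

Basic parallel period: 5 + 5 = 10 bars.
10 (basic form) + 3 (extra statement) + 3 (link) = 16.
The elision shares a bar with the next section but does not change this unit's count.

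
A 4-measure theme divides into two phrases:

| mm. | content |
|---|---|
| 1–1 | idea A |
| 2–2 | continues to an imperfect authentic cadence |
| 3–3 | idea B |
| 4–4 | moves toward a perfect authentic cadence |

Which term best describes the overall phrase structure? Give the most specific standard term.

contrasting period

Phrase 1 ends with an imperfect authentic cadence (weaker) and phrase 2 with a perfect authentic cadence (stronger): antecedent + consequent = a period.
The two phrases open with different material (A / B), so the period is contrasting.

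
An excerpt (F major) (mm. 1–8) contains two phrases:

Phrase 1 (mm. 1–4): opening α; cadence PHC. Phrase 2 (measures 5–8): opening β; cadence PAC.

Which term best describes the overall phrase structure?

Phrase 1 ends with a Phrygian half cadence (weaker) and phrase 2 with a perfect authentic cadence (stronger): antecedent + consequent = a period.
The two phrases open with different material (α / β), so the period is contrasting.

contrasting period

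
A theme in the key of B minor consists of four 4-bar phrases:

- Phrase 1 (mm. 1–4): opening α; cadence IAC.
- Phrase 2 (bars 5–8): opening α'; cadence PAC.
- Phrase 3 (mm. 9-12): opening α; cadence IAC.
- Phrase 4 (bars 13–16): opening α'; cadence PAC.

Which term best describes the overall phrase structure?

The cadence pattern IAC–PAC–IAC–PAC is weak–strong twice, and phrases 3–4 restate phrases 1–2: a period heard twice, not a double period (which would end weakly at phrase 2).

repeated period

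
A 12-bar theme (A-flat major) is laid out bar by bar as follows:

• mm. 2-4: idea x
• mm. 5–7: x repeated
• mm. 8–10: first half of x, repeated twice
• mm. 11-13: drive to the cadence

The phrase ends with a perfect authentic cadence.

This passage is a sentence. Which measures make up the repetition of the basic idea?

The presentation of a sentence is the basic idea (mm. 2-4) plus its repetition (bars 5-7); the repetition of the basic idea is therefore mm. 5–7.

measures 5–7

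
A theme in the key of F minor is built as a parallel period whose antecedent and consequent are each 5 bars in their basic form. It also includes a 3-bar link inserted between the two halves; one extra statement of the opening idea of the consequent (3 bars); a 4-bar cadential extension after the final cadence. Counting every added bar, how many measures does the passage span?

20 measures

Basic parallel period: 5 + 5 = 10 bars.
10 (basic form) + 3 (link) + 3 (extra statement) + 4 (cadential extension) = 20.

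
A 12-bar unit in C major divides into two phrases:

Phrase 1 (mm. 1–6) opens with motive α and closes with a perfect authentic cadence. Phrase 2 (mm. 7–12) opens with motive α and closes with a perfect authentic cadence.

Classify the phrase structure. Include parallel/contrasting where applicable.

repeated phrase

Both phrases have the same opening (α) and the same cadence (perfect authentic cadence): the second is a restatement, not a consequent, so this is a repeated phrase rather than a period.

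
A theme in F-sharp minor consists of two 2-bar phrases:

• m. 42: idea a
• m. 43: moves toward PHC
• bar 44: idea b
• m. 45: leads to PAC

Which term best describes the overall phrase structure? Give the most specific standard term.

contrasting period

Phrase 1 ends with a Phrygian half cadence (weaker) and phrase 2 with a perfect authentic cadence (stronger): antecedent + consequent = a period.
The two phrases open with different material (a / b), so the period is contrasting.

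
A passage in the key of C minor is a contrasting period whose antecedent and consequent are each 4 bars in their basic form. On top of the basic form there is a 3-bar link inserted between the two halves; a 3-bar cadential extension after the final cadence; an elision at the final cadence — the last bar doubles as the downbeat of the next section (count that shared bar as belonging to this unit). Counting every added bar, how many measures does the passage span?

Basic contrasting period: 4 + 4 = 8 bars.
8 (basic form) + 3 (link) + 3 (cadential extension) = 14.
The elision shares a bar with the next section but does not change this unit's count.

14 measures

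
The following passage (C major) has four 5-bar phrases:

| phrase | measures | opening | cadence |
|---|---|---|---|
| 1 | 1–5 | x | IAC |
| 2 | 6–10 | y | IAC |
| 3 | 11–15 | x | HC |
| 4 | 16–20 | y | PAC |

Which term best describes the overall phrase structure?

Four phrases in two halves: the first half (measures 1-10) ends with an imperfect authentic cadence, the second (mm. 11–20) with a perfect authentic cadence — a large antecedent–consequent pair, i.e. a double period.
Phrase 3 begins with the same material as phrase 1, making it parallel.

parallel double period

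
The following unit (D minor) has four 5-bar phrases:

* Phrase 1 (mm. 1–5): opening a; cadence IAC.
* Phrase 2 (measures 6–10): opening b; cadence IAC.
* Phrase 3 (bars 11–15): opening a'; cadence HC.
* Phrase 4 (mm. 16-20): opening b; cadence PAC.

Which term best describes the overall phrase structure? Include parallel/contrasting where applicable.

parallel double period

Four phrases in two halves: the first half (bars 1-10) ends with an imperfect authentic cadence, the second (mm. 11–20) with a perfect authentic cadence — a large antecedent–consequent pair, i.e. a double period.
Phrase 3 begins with the same material as phrase 1, making it parallel.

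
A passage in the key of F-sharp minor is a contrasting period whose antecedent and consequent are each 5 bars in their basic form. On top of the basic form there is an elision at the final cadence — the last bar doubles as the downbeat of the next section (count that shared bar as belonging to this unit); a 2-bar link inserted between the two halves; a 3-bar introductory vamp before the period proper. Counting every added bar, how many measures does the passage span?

Basic contrasting period: 5 + 5 = 10 bars.
10 (basic form) + 2 (link) + 3 (introduction) = 15.
The elision shares a bar with the next section but does not change this unit's count.

15 measures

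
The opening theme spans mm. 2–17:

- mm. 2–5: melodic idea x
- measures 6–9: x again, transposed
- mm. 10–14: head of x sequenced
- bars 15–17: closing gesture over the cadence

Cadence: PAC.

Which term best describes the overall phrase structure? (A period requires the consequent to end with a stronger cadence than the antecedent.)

Basic idea (mm. 2-5) + its repetition (bars 6-9) form the presentation; fragmentation and cadence (mm. 10–17) form the continuation — the 16-bar whole is a sentence.

sentence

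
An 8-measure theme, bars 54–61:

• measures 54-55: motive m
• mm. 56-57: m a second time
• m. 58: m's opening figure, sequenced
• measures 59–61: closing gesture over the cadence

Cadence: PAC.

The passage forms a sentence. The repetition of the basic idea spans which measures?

The presentation of a sentence is the basic idea (bars 54-55) plus its repetition (mm. 56-57); the repetition of the basic idea is therefore mm. 56–57.

measures 56–57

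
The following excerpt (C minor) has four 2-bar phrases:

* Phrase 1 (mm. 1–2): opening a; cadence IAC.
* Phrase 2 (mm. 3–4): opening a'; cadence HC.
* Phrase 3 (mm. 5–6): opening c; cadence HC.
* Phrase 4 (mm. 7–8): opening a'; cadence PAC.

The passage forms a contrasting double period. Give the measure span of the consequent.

measures 5–8

In a double period the first pair of phrases (ending half cadence) is the large antecedent and the second pair (ending perfect authentic cadence) is the large consequent; the consequent is measures 5–8.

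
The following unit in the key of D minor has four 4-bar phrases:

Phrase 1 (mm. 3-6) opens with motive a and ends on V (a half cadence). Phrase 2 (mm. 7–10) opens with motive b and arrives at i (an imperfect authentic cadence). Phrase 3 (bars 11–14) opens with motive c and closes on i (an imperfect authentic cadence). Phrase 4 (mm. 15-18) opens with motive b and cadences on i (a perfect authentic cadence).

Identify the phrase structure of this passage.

Four phrases in two halves: the first half (mm. 3-10) ends with an imperfect authentic cadence, the second (mm. 11-18) with a perfect authentic cadence — a large antecedent–consequent pair, i.e. a double period.
Phrase 3 begins with different material from phrase 1, making it contrasting.

contrasting double period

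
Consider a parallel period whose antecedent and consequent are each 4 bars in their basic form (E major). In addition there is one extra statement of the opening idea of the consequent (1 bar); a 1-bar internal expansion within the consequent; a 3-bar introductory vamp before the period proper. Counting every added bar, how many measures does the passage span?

Basic parallel period: 4 + 4 = 8 bars.
8 (basic form) + 1 (extra statement) + 1 (internal expansion) + 3 (introduction) = 13.

13 measures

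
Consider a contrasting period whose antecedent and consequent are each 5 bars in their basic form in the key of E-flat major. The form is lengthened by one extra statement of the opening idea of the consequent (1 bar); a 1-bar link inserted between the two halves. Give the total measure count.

Basic contrasting period: 5 + 5 = 10 bars.
10 (basic form) + 1 (extra statement) + 1 (link) = 12.

12 measures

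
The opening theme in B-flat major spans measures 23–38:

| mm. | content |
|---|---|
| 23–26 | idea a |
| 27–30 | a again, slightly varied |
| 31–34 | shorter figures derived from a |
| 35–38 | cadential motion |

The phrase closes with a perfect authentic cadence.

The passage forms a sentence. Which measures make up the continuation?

After the presentation (bars 23–30), the continuation covers the fragmentation through the cadence: measures 31–38.

measures 31–38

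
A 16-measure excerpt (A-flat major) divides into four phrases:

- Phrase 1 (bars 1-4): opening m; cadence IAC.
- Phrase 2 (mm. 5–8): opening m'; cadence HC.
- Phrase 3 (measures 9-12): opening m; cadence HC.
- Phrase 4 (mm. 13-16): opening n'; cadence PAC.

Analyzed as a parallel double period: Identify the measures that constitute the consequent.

measures 9–16

In a double period the four phrases pair into a large antecedent (phrases 1–2, ending half cadence) and a large consequent (phrases 3–4, ending perfect authentic cadence). The consequent spans measures 9–16.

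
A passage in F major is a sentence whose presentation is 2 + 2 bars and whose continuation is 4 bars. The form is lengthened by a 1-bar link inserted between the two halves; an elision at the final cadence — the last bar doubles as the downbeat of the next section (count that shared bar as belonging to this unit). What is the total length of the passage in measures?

9 measures

Basic sentence: 2 + 2 + 4 = 8 bars.
8 (basic form) + 1 (link) = 9.
The elision shares a bar with the next section but does not change this unit's count.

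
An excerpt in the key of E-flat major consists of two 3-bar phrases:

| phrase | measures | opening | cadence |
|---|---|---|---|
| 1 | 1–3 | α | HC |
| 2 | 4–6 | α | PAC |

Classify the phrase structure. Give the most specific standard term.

Phrase 1 ends with a half cadence (weaker) and phrase 2 with a perfect authentic cadence (stronger): antecedent + consequent = a period.
The two phrases open with the same material (α / α), so the period is parallel.

parallel period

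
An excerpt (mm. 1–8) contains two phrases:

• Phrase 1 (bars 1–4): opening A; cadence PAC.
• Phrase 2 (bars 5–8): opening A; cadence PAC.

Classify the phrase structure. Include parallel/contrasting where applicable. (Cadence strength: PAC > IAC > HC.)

Both phrases have the same opening (A) and the same cadence (perfect authentic cadence): the second is a restatement, not a consequent, so this is a repeated phrase rather than a period.

repeated phrase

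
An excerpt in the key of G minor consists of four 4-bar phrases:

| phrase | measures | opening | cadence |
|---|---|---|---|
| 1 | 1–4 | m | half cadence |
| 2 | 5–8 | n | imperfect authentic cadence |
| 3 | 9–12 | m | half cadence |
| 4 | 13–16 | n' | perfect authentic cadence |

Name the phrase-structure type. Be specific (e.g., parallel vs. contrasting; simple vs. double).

parallel double period

Four phrases in two halves: the first half (mm. 1–8) ends with an imperfect authentic cadence, the second (bars 9-16) with a perfect authentic cadence — a large antecedent–consequent pair, i.e. a double period.
Phrase 3 begins with the same material as phrase 1, making it parallel.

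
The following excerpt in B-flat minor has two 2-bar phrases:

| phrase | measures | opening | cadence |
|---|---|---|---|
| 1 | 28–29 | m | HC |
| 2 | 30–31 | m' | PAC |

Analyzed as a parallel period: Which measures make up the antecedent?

measures 28–29

The antecedent is the phrase ending with the weaker cadence (half cadence, phrase 1) and the consequent the one ending more conclusively (perfect authentic cadence, phrase 2); the antecedent is bars 28-29.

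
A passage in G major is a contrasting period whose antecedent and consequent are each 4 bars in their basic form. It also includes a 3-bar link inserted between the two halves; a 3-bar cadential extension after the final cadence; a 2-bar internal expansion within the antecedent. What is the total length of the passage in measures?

16 measures

Basic contrasting period: 4 + 4 = 8 bars.
8 (basic form) + 3 (link) + 3 (cadential extension) + 2 (internal expansion) = 16.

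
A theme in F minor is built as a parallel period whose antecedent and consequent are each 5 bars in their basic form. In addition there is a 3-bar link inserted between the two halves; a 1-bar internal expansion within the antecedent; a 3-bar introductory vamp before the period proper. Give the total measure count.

17 measures

Basic parallel period: 5 + 5 = 10 bars.
10 (basic form) + 3 (link) + 1 (internal expansion) + 3 (introduction) = 17.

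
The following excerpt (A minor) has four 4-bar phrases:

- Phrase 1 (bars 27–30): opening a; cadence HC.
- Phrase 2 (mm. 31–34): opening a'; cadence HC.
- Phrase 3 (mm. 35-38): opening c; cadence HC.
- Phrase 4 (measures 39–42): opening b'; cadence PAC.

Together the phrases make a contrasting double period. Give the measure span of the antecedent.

In a double period the first pair of phrases (ending half cadence) is the large antecedent and the second pair (ending perfect authentic cadence) is the large consequent; the antecedent is measures 27–34.

measures 27–34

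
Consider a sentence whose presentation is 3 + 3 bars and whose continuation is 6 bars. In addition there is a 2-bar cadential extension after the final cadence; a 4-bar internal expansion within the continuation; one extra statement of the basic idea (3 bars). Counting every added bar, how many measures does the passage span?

21 measures

Basic sentence: 3 + 3 + 6 = 12 bars.
12 (basic form) + 2 (cadential extension) + 4 (internal expansion) + 3 (extra statement) = 21.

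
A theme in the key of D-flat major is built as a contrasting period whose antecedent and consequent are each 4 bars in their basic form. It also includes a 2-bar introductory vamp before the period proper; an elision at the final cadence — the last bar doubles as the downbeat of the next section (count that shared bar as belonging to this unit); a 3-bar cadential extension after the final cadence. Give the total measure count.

Basic contrasting period: 4 + 4 = 8 bars.
8 (basic form) + 2 (introduction) + 3 (cadential extension) = 13.
The elision shares a bar with the next section but does not change this unit's count.

13 measures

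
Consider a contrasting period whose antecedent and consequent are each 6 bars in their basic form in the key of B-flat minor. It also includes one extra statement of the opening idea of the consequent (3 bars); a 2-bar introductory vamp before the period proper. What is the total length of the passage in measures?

Basic contrasting period: 6 + 6 = 12 bars.
12 (basic form) + 3 (extra statement) + 2 (introduction) = 17.

17 measures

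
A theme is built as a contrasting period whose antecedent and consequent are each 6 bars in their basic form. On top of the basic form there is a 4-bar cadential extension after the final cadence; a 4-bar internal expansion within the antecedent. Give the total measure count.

Basic contrasting period: 6 + 6 = 12 bars.
12 (basic form) + 4 (cadential extension) + 4 (internal expansion) = 20.

20 measures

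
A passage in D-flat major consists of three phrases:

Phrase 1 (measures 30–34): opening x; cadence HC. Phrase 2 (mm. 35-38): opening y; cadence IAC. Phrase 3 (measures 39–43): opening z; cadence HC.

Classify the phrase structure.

phrase group

The final phrase closes with a half cadence, which is not stronger than the preceding imperfect authentic cadence; the 3 phrases lack an overall antecedent–consequent design and so form a phrase group.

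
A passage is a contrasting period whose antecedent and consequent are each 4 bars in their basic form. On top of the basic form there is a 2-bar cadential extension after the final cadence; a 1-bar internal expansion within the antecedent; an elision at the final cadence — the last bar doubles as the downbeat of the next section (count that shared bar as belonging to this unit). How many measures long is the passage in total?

Basic contrasting period: 4 + 4 = 8 bars.
8 (basic form) + 2 (cadential extension) + 1 (internal expansion) = 11.
The elision shares a bar with the next section but does not change this unit's count.

11 measures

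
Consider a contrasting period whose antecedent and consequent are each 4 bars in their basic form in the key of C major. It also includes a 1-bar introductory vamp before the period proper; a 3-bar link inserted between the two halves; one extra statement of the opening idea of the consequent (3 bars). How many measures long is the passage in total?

15 measures

Basic contrasting period: 4 + 4 = 8 bars.
8 (basic form) + 1 (introduction) + 3 (link) + 3 (extra statement) = 15.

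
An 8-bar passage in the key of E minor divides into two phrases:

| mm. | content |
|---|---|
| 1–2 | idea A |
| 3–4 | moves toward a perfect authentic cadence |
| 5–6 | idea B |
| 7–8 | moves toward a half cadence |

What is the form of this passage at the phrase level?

phrase group

The second phrase closes with a half cadence, which is not stronger than the first phrase's perfect authentic cadence; without a weak→strong cadential pair there is no antecedent–consequent relationship, so this is a phrase group rather than a period.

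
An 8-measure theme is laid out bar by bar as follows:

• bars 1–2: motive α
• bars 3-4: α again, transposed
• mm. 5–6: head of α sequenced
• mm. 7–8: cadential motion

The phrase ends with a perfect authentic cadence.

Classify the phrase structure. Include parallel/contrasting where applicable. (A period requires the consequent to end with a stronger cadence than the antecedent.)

Basic idea (mm. 1–2) + its repetition (mm. 3–4) form the presentation; fragmentation and cadence (measures 5-8) form the continuation — the 8-bar whole is a sentence.

sentence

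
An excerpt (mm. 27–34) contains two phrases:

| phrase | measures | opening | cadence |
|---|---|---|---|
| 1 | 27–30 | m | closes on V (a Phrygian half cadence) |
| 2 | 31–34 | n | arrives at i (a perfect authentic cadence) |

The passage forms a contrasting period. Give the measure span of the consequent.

The phrase ending with the weaker cadence (Phrygian half cadence) is the antecedent; the one ending more conclusively (perfect authentic cadence) is the consequent. The consequent is measures 31–34.

measures 31–34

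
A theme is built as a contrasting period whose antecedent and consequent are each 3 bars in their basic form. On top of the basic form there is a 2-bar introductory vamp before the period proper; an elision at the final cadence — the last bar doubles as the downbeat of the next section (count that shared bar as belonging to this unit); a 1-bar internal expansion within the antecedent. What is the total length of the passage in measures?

Basic contrasting period: 3 + 3 = 6 bars.
6 (basic form) + 2 (introduction) + 1 (internal expansion) = 9.
The elision shares a bar with the next section but does not change this unit's count.

9 measures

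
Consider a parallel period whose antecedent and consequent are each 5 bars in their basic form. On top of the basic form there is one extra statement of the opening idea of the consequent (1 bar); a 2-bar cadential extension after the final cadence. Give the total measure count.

13 measures

Basic parallel period: 5 + 5 = 10 bars.
10 (basic form) + 1 (extra statement) + 2 (cadential extension) = 13.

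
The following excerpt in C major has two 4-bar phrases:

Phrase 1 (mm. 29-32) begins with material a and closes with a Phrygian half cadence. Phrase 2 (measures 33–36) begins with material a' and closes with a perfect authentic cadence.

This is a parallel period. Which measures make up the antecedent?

measures 29–32

The phrase ending with the weaker cadence (Phrygian half cadence) is the antecedent; the one ending more conclusively (perfect authentic cadence) is the consequent. The antecedent is measures 29–32.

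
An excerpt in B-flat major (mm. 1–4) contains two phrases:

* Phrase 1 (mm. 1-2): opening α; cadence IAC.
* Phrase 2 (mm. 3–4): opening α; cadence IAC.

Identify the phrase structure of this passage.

Both phrases have the same opening (α) and the same cadence (imperfect authentic cadence): the second is a restatement, not a consequent, so this is a repeated phrase rather than a period.

repeated phrase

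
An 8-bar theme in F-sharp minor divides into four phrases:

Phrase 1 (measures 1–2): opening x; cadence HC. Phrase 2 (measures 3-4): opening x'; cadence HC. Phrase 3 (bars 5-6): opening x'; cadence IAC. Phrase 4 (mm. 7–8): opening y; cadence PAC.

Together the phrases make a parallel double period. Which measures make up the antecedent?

In a double period the first pair of phrases (ending half cadence) is the large antecedent and the second pair (ending perfect authentic cadence) is the large consequent; the antecedent is measures 1–4.

measures 1–4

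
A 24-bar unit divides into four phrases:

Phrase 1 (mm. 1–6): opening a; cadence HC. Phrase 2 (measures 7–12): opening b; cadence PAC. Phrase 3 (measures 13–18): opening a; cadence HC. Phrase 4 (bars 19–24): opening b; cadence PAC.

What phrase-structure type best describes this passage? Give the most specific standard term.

The cadence pattern HC–PAC–HC–PAC is weak–strong twice, and phrases 3–4 restate phrases 1–2: a period heard twice, not a double period (which would end weakly at phrase 2).

repeated period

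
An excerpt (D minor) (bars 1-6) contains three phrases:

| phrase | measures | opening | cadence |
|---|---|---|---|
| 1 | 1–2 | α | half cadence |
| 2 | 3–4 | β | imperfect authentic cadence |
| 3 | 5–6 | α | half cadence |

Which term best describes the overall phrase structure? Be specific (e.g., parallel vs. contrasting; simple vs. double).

phrase group

The final phrase closes with a half cadence, which is not stronger than the preceding imperfect authentic cadence; the 3 phrases lack an overall antecedent–consequent design and so form a phrase group.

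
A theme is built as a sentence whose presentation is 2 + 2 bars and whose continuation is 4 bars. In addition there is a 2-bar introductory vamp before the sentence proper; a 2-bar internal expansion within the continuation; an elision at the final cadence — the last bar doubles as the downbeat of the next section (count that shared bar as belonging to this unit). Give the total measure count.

12 measures

Basic sentence: 2 + 2 + 4 = 8 bars.
8 (basic form) + 2 (introduction) + 2 (internal expansion) = 12.
The elision shares a bar with the next section but does not change this unit's count.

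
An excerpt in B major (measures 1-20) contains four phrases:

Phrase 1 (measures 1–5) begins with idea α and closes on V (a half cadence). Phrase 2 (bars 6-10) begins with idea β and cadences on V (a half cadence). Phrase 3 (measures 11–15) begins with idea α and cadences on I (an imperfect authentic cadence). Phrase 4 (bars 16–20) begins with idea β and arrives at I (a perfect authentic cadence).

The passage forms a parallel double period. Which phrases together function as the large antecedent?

In a double period the first pair of phrases (ending half cadence) is the large antecedent and the second pair (ending perfect authentic cadence) is the large consequent; the antecedent is phrases 1 and 2.

phrases 1 and 2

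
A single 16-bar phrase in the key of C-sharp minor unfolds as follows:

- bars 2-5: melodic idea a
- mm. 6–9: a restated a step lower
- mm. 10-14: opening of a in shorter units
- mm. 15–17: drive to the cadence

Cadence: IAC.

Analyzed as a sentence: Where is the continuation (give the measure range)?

After the presentation (bars 2–9), the continuation covers the fragmentation through the cadence: measures 10–17.

measures 10–17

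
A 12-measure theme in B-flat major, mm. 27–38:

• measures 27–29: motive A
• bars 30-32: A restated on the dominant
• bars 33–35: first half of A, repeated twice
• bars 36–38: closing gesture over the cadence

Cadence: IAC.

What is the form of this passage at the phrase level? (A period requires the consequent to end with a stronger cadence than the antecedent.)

Basic idea (mm. 27–29) + its repetition (measures 30–32) form the presentation; fragmentation and cadence (mm. 33–38) form the continuation — the 12-bar whole is a sentence.

sentence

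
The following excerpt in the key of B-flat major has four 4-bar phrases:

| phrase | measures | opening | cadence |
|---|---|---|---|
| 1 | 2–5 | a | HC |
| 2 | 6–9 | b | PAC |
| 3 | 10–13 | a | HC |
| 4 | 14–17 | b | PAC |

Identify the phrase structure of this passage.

repeated period

The cadence pattern HC–PAC–HC–PAC is weak–strong twice, and phrases 3–4 restate phrases 1–2: a period heard twice, not a double period (which would end weakly at phrase 2).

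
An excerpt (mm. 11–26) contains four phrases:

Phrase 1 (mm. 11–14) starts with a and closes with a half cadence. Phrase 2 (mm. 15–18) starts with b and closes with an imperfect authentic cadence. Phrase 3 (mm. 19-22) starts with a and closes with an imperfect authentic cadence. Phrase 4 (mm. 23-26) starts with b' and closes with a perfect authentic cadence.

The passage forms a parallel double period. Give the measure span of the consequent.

measures 19–26

In a double period the first pair of phrases (ending imperfect authentic cadence) is the large antecedent and the second pair (ending perfect authentic cadence) is the large consequent; the consequent is measures 19–26.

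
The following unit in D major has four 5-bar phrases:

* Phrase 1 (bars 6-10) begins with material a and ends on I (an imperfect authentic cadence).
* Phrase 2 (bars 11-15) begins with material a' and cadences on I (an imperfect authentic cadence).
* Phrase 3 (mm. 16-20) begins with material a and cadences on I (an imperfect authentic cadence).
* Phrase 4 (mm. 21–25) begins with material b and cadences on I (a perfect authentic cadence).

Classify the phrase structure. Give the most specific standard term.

parallel double period

Four phrases in two halves: the first half (bars 6–15) ends with an imperfect authentic cadence, the second (mm. 16–25) with a perfect authentic cadence — a large antecedent–consequent pair, i.e. a double period.
Phrase 3 begins with the same material as phrase 1, making it parallel.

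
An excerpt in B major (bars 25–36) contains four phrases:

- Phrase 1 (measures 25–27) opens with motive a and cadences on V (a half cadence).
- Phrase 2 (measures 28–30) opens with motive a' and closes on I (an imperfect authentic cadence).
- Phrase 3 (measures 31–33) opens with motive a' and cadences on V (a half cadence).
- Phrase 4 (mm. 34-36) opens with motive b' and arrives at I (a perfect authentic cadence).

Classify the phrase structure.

parallel double period

Four phrases in two halves: the first half (measures 25–30) ends with an imperfect authentic cadence, the second (mm. 31–36) with a perfect authentic cadence — a large antecedent–consequent pair, i.e. a double period.
Phrase 3 begins with the same material as phrase 1, making it parallel.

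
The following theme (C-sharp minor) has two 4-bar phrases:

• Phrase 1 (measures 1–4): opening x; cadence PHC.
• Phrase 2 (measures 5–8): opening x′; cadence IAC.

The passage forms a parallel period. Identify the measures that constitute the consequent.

measures 5–8

The antecedent is the phrase ending with the weaker cadence (Phrygian half cadence, phrase 1) and the consequent the one ending more conclusively (imperfect authentic cadence, phrase 2); the consequent is mm. 5–8.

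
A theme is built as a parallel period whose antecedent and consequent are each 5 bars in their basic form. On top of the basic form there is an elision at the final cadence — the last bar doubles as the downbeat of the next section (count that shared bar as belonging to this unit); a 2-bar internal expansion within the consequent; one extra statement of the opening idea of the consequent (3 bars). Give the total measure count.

15 measures

Basic parallel period: 5 + 5 = 10 bars.
10 (basic form) + 2 (internal expansion) + 3 (extra statement) = 15.
The elision shares a bar with the next section but does not change this unit's count.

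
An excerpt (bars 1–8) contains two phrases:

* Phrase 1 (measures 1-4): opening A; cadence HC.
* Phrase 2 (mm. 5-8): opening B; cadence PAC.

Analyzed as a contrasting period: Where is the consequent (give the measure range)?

The antecedent is the phrase ending with the weaker cadence (half cadence, phrase 1) and the consequent the one ending more conclusively (perfect authentic cadence, phrase 2); the consequent is mm. 5–8.

measures 5–8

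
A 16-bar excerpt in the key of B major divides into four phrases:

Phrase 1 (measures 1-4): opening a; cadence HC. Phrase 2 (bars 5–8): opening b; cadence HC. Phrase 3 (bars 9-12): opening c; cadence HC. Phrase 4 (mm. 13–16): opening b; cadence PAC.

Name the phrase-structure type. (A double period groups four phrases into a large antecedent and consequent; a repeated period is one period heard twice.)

Four phrases in two halves: the first half (bars 1–8) ends with a half cadence, the second (measures 9-16) with a perfect authentic cadence — a large antecedent–consequent pair, i.e. a double period.
Phrase 3 begins with different material from phrase 1, making it contrasting.

contrasting double period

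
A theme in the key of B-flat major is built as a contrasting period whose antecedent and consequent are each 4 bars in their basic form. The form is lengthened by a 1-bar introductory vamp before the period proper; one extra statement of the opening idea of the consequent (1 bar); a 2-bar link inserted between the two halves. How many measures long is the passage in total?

Basic contrasting period: 4 + 4 = 8 bars.
8 (basic form) + 1 (introduction) + 1 (extra statement) + 2 (link) = 12.

12 measures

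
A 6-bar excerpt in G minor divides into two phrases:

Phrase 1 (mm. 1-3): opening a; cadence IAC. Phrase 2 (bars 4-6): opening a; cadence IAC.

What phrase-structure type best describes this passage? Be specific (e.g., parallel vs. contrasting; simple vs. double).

repeated phrase

Both phrases have the same opening (a) and the same cadence (imperfect authentic cadence): the second is a restatement, not a consequent, so this is a repeated phrase rather than a period.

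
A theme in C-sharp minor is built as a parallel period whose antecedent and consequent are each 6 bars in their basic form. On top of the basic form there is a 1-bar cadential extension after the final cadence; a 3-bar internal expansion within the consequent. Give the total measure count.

16 measures

Basic parallel period: 6 + 6 = 12 bars.
12 (basic form) + 1 (cadential extension) + 3 (internal expansion) = 16.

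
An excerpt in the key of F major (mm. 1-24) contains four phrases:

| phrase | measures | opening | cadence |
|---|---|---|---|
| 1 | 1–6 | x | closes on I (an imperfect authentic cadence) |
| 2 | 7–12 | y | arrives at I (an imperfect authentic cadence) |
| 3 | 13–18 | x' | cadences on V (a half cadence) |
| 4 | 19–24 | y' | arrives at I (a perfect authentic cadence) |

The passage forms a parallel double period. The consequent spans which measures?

In a double period the four phrases pair into a large antecedent (phrases 1–2, ending imperfect authentic cadence) and a large consequent (phrases 3–4, ending perfect authentic cadence). The consequent spans bars 13–24.

measures 13–24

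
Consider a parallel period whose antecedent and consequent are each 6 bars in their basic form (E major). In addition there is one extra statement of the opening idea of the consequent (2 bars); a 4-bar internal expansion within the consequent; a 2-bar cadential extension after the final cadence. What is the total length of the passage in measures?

Basic parallel period: 6 + 6 = 12 bars.
12 (basic form) + 2 (extra statement) + 4 (internal expansion) + 2 (cadential extension) = 20.

20 measures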